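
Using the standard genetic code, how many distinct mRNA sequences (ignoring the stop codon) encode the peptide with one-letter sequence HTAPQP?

1024

His: 2 codons.
Thr: 4 codons.
Ala: 4 codons.
Pro: 4 codons.
Gln: 2 codons.
Pro: 4 codons.
2 × 4 × 4 × 4 × 2 × 4 = 1024.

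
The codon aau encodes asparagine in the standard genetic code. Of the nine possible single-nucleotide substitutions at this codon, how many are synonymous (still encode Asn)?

Position 1: none → 0 synonymous.
Position 2: none → 0 synonymous.
Position 3: AAC → 1 synonymous.
Total: 0 + 0 + 1 = 1.

1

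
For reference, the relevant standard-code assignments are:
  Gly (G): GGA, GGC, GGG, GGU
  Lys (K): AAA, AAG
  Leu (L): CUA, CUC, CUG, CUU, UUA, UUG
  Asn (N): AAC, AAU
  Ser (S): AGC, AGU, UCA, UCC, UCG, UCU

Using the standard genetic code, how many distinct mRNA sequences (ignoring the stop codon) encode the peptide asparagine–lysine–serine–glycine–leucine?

576

Asn: 2 codons.
Lys: 2 codons.
Ser: 6 codons.
Gly: 4 codons.
Leu: 6 codons.
2 × 2 × 6 × 4 × 6 = 576.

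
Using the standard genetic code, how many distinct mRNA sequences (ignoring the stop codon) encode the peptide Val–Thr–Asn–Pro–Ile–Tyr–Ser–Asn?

Val: 4 codons.
Thr: 4 codons.
Asn: 2 codons.
Pro: 4 codons.
Ile: 3 codons.
Tyr: 2 codons.
Ser: 6 codons.
Asn: 2 codons.
4 × 4 × 2 × 4 × 3 × 2 × 6 × 2 = 9216.

9216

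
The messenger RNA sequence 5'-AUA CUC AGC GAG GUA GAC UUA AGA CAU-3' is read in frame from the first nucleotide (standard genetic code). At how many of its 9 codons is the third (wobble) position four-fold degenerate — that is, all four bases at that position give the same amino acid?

Codon 1 AUA (Ile): third position 3-fold.
Codon 2 CUC (Leu): third position 4-fold.
Codon 3 AGC (Ser): third position 2-fold.
Codon 4 GAG (Glu): third position 2-fold.
Codon 5 GUA (Val): third position 4-fold.
Codon 6 GAC (Asp): third position 2-fold.
Codon 7 UUA (Leu): third position 2-fold.
Codon 8 AGA (Arg): third position 2-fold.
Codon 9 CAU (His): third position 2-fold.
Four-fold degenerate third positions: 2.

2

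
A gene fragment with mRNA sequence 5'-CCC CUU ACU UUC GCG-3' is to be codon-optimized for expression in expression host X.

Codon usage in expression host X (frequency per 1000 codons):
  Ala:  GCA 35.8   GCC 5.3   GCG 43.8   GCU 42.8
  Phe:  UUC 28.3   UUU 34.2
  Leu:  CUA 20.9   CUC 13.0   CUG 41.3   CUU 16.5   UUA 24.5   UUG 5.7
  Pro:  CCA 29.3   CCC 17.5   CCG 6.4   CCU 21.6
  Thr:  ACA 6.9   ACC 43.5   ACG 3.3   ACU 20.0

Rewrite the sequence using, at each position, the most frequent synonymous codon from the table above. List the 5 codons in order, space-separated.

Codon 1 (Pro): best is CCA at 29.3.
Codon 2 (Leu): best is CUG at 41.3.
Codon 3 (Thr): best is ACC at 43.5.
Codon 4 (Phe): best is UUU at 34.2.
Codon 5 (Ala): best is GCG at 43.8.

CCA CUG ACC UUU GCG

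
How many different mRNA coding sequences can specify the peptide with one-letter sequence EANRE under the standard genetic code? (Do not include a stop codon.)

Glu: 2 codons.
Ala: 4 codons.
Asn: 2 codons.
Arg: 6 codons.
Glu: 2 codons.
2 × 4 × 2 × 6 × 2 = 192.

192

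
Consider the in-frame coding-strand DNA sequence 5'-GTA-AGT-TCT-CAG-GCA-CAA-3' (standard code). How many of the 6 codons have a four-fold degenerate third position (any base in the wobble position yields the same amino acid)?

Codon 1 GTA (Val): third position 4-fold.
Codon 2 AGT (Ser): third position 2-fold.
Codon 3 TCT (Ser): third position 4-fold.
Codon 4 CAG (Gln): third position 2-fold.
Codon 5 GCA (Ala): third position 4-fold.
Codon 6 CAA (Gln): third position 2-fold.
Four-fold degenerate third positions: 3.

3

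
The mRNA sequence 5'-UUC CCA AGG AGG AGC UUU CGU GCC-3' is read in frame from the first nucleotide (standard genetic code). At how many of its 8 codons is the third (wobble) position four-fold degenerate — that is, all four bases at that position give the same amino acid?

3

Codon 1 UUC (Phe): third position 2-fold.
Codon 2 CCA (Pro): third position 4-fold.
Codon 3 AGG (Arg): third position 2-fold.
Codon 4 AGG (Arg): third position 2-fold.
Codon 5 AGC (Ser): third position 2-fold.
Codon 6 UUU (Phe): third position 2-fold.
Codon 7 CGU (Arg): third position 4-fold.
Codon 8 GCC (Ala): third position 4-fold.
Four-fold degenerate third positions: 3.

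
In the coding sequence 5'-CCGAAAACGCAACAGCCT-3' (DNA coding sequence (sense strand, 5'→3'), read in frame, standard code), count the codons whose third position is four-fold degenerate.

Codon 1 CCG (Pro): third position 4-fold.
Codon 2 AAA (Lys): third position 2-fold.
Codon 3 ACG (Thr): third position 4-fold.
Codon 4 CAA (Gln): third position 2-fold.
Codon 5 CAG (Gln): third position 2-fold.
Codon 6 CCT (Pro): third position 4-fold.
Four-fold degenerate third positions: 3.

3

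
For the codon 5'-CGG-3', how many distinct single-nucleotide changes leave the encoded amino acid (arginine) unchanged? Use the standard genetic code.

4

Position 1: AGG → 1 synonymous.
Position 2: none → 0 synonymous.
Position 3: CGU, CGC, CGA → 3 synonymous.
Total: 1 + 0 + 3 = 4.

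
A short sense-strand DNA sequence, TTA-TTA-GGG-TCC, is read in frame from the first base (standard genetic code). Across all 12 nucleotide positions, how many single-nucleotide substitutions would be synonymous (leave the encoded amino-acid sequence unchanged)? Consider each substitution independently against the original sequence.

Codon 1 (TTA, Leu): 2 synonymous substitutions.
Codon 2 (TTA, Leu): 2 synonymous substitutions.
Codon 3 (GGG, Gly): 3 synonymous substitutions.
Codon 4 (TCC, Ser): 3 synonymous substitutions.
Total: 2 + 2 + 3 + 3 = 10.

10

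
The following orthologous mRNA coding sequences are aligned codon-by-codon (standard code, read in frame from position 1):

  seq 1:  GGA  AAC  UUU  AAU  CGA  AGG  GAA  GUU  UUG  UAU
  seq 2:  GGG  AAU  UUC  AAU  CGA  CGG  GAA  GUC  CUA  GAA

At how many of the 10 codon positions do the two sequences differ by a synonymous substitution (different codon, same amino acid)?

Codon 1: GGA Gly / GGG Gly — synonymous.
Codon 2: AAC Asn / AAU Asn — synonymous.
Codon 3: UUU Phe / UUC Phe — synonymous.
Codon 4: AAU Asn / AAU Asn — identical.
Codon 5: CGA Arg / CGA Arg — identical.
Codon 6: AGG Arg / CGG Arg — synonymous.
Codon 7: GAA Glu / GAA Glu — identical.
Codon 8: GUU Val / GUC Val — synonymous.
Codon 9: UUG Leu / CUA Leu — synonymous.
Codon 10: UAU Tyr / GAA Glu — nonsynonymous.
Synonymous differences: 6.

6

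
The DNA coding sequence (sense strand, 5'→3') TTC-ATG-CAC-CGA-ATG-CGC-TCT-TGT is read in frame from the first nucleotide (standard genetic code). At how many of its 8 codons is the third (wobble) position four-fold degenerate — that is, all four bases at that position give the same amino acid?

Codon 1 TTC (Phe): third position 2-fold.
Codon 2 ATG (Met): third position 1-fold.
Codon 3 CAC (His): third position 2-fold.
Codon 4 CGA (Arg): third position 4-fold.
Codon 5 ATG (Met): third position 1-fold.
Codon 6 CGC (Arg): third position 4-fold.
Codon 7 TCT (Ser): third position 4-fold.
Codon 8 TGT (Cys): third position 2-fold.
Four-fold degenerate third positions: 3.

3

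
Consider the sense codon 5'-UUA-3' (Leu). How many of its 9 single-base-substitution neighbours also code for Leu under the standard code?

2

Position 1: CUA → 1 synonymous.
Position 2: none → 0 synonymous.
Position 3: UUG → 1 synonymous.
Total: 1 + 0 + 1 = 2.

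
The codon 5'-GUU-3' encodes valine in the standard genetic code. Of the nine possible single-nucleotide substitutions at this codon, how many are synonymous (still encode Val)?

Position 1: none → 0 synonymous.
Position 2: none → 0 synonymous.
Position 3: GUC, GUA, GUG → 3 synonymous.
Total: 0 + 0 + 3 = 3.

3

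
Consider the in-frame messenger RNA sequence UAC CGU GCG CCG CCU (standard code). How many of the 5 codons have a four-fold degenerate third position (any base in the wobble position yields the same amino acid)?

4

Codon 1 UAC (Tyr): third position 2-fold.
Codon 2 CGU (Arg): third position 4-fold.
Codon 3 GCG (Ala): third position 4-fold.
Codon 4 CCG (Pro): third position 4-fold.
Codon 5 CCU (Pro): third position 4-fold.
Four-fold degenerate third positions: 4.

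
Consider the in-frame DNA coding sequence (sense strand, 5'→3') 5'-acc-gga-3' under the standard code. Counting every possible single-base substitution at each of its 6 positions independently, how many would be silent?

6

Codon 1 (ACC, Thr): 3 synonymous substitutions.
Codon 2 (GGA, Gly): 3 synonymous substitutions.
Total: 3 + 3 = 6.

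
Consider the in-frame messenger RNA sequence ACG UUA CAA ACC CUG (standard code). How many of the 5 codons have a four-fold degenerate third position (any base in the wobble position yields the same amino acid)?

3

Codon 1 ACG (Thr): third position 4-fold.
Codon 2 UUA (Leu): third position 2-fold.
Codon 3 CAA (Gln): third position 2-fold.
Codon 4 ACC (Thr): third position 4-fold.
Codon 5 CUG (Leu): third position 4-fold.
Four-fold degenerate third positions: 3.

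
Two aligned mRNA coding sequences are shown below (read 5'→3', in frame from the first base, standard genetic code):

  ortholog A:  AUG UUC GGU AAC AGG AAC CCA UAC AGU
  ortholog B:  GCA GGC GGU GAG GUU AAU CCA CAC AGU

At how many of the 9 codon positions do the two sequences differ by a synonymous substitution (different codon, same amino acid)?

1

Codon 1: AUG Met / GCA Ala — nonsynonymous.
Codon 2: UUC Phe / GGC Gly — nonsynonymous.
Codon 3: GGU Gly / GGU Gly — identical.
Codon 4: AAC Asn / GAG Glu — nonsynonymous.
Codon 5: AGG Arg / GUU Val — nonsynonymous.
Codon 6: AAC Asn / AAU Asn — synonymous.
Codon 7: CCA Pro / CCA Pro — identical.
Codon 8: UAC Tyr / CAC His — nonsynonymous.
Codon 9: AGU Ser / AGU Ser — identical.
Synonymous differences: 1.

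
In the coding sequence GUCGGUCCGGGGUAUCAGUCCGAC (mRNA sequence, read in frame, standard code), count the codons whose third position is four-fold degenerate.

5

Codon 1 GUC (Val): third position 4-fold.
Codon 2 GGU (Gly): third position 4-fold.
Codon 3 CCG (Pro): third position 4-fold.
Codon 4 GGG (Gly): third position 4-fold.
Codon 5 UAU (Tyr): third position 2-fold.
Codon 6 CAG (Gln): third position 2-fold.
Codon 7 UCC (Ser): third position 4-fold.
Codon 8 GAC (Asp): third position 2-fold.
Four-fold degenerate third positions: 5.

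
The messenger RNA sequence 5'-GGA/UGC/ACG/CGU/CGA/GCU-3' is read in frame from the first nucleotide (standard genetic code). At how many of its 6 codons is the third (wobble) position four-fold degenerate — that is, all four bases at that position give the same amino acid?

5

Codon 1 GGA (Gly): third position 4-fold.
Codon 2 UGC (Cys): third position 2-fold.
Codon 3 ACG (Thr): third position 4-fold.
Codon 4 CGU (Arg): third position 4-fold.
Codon 5 CGA (Arg): third position 4-fold.
Codon 6 GCU (Ala): third position 4-fold.
Four-fold degenerate third positions: 5.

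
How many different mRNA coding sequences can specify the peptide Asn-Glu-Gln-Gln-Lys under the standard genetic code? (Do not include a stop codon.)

32

Asn: 2 codons.
Glu: 2 codons.
Gln: 2 codons.
Gln: 2 codons.
Lys: 2 codons.
2 × 2 × 2 × 2 × 2 = 32.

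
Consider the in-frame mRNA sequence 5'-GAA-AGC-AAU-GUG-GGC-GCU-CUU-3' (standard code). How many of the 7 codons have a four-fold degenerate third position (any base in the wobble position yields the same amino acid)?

4

Codon 1 GAA (Glu): third position 2-fold.
Codon 2 AGC (Ser): third position 2-fold.
Codon 3 AAU (Asn): third position 2-fold.
Codon 4 GUG (Val): third position 4-fold.
Codon 5 GGC (Gly): third position 4-fold.
Codon 6 GCU (Ala): third position 4-fold.
Codon 7 CUU (Leu): third position 4-fold.
Four-fold degenerate third positions: 4.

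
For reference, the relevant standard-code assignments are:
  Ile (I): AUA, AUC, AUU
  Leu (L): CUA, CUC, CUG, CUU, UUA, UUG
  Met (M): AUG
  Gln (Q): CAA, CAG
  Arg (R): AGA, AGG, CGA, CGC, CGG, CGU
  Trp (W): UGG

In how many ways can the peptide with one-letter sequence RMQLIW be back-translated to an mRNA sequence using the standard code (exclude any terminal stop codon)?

216

Arg: 6 codons.
Met: 1 codon.
Gln: 2 codons.
Leu: 6 codons.
Ile: 3 codons.
Trp: 1 codon.
6 × 1 × 2 × 6 × 3 × 1 = 216.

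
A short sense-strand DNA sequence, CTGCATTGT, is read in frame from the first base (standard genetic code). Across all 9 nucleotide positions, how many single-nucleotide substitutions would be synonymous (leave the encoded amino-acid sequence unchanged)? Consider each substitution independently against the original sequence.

6

Codon 1 (CTG, Leu): 4 synonymous substitutions.
Codon 2 (CAT, His): 1 synonymous substitution.
Codon 3 (TGT, Cys): 1 synonymous substitution.
Total: 4 + 1 + 1 = 6.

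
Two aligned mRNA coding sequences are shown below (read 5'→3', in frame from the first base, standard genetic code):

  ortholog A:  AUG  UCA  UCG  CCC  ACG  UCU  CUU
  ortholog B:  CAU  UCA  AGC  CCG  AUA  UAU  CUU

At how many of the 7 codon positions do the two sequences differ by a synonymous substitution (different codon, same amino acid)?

2

Codon 1: AUG Met / CAU His — nonsynonymous.
Codon 2: UCA Ser / UCA Ser — identical.
Codon 3: UCG Ser / AGC Ser — synonymous.
Codon 4: CCC Pro / CCG Pro — synonymous.
Codon 5: ACG Thr / AUA Ile — nonsynonymous.
Codon 6: UCU Ser / UAU Tyr — nonsynonymous.
Codon 7: CUU Leu / CUU Leu — identical.
Synonymous differences: 2.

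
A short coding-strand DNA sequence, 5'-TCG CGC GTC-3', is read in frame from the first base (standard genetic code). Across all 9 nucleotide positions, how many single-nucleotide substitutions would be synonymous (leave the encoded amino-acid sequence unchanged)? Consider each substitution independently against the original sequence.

9

Codon 1 (TCG, Ser): 3 synonymous substitutions.
Codon 2 (CGC, Arg): 3 synonymous substitutions.
Codon 3 (GTC, Val): 3 synonymous substitutions.
Total: 3 + 3 + 3 = 9.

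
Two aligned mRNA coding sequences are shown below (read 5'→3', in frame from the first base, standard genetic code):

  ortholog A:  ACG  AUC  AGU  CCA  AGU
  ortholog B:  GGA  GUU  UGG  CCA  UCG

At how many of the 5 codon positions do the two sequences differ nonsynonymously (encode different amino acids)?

3

Codon 1: ACG Thr / GGA Gly — nonsynonymous.
Codon 2: AUC Ile / GUU Val — nonsynonymous.
Codon 3: AGU Ser / UGG Trp — nonsynonymous.
Codon 4: CCA Pro / CCA Pro — identical.
Codon 5: AGU Ser / UCG Ser — synonymous.
Nonsynonymous differences: 3.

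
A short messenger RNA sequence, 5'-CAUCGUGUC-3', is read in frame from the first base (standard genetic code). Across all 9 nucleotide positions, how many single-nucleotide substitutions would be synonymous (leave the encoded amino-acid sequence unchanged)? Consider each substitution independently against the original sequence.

Codon 1 (CAU, His): 1 synonymous substitution.
Codon 2 (CGU, Arg): 3 synonymous substitutions.
Codon 3 (GUC, Val): 3 synonymous substitutions.
Total: 1 + 3 + 3 = 7.

7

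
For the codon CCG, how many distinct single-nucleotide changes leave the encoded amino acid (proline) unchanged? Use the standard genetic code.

Position 1: none → 0 synonymous.
Position 2: none → 0 synonymous.
Position 3: CCU, CCC, CCA → 3 synonymous.
Total: 0 + 0 + 3 = 3.

3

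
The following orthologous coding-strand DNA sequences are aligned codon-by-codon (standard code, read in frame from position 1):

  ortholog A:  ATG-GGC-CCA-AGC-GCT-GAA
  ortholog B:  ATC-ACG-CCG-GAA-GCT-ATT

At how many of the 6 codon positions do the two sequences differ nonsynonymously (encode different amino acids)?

4

Codon 1: ATG Met / ATC Ile — nonsynonymous.
Codon 2: GGC Gly / ACG Thr — nonsynonymous.
Codon 3: CCA Pro / CCG Pro — synonymous.
Codon 4: AGC Ser / GAA Glu — nonsynonymous.
Codon 5: GCT Ala / GCT Ala — identical.
Codon 6: GAA Glu / ATT Ile — nonsynonymous.
Nonsynonymous differences: 4.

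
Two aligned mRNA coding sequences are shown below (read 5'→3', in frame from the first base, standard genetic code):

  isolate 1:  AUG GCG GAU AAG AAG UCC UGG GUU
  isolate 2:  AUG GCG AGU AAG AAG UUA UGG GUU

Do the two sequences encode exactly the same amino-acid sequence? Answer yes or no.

no

Codon 1: AUG Met / AUG Met — identical.
Codon 2: GCG Ala / GCG Ala — identical.
Codon 3: GAU Asp / AGU Ser — nonsynonymous.
Codon 4: AAG Lys / AAG Lys — identical.
Codon 5: AAG Lys / AAG Lys — identical.
Codon 6: UCC Ser / UUA Leu — nonsynonymous.
Codon 7: UGG Trp / UGG Trp — identical.
Codon 8: GUU Val / GUU Val — identical.
Nonsynonymous differences: 2 → different protein.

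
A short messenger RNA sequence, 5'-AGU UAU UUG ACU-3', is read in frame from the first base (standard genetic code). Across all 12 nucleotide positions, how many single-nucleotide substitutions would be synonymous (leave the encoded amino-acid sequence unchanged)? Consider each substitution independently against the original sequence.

7

Codon 1 (AGU, Ser): 1 synonymous substitution.
Codon 2 (UAU, Tyr): 1 synonymous substitution.
Codon 3 (UUG, Leu): 2 synonymous substitutions.
Codon 4 (ACU, Thr): 3 synonymous substitutions.
Total: 1 + 1 + 2 + 3 = 7.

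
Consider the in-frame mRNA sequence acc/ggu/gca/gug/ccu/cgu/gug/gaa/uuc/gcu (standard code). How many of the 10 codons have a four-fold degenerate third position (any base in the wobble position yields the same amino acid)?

Codon 1 ACC (Thr): third position 4-fold.
Codon 2 GGU (Gly): third position 4-fold.
Codon 3 GCA (Ala): third position 4-fold.
Codon 4 GUG (Val): third position 4-fold.
Codon 5 CCU (Pro): third position 4-fold.
Codon 6 CGU (Arg): third position 4-fold.
Codon 7 GUG (Val): third position 4-fold.
Codon 8 GAA (Glu): third position 2-fold.
Codon 9 UUC (Phe): third position 2-fold.
Codon 10 GCU (Ala): third position 4-fold.
Four-fold degenerate third positions: 8.

8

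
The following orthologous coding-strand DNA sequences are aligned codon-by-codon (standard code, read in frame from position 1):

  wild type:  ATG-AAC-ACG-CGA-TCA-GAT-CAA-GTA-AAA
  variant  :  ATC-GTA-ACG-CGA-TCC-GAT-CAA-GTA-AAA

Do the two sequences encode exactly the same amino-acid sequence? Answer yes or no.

Codon 1: ATG Met / ATC Ile — nonsynonymous.
Codon 2: AAC Asn / GTA Val — nonsynonymous.
Codon 3: ACG Thr / ACG Thr — identical.
Codon 4: CGA Arg / CGA Arg — identical.
Codon 5: TCA Ser / TCC Ser — synonymous.
Codon 6: GAT Asp / GAT Asp — identical.
Codon 7: CAA Gln / CAA Gln — identical.
Codon 8: GTA Val / GTA Val — identical.
Codon 9: AAA Lys / AAA Lys — identical.
Nonsynonymous differences: 2 → different protein.

no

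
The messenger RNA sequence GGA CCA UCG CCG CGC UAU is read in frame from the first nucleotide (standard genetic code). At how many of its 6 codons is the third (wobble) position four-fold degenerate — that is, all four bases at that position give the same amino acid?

5

Codon 1 GGA (Gly): third position 4-fold.
Codon 2 CCA (Pro): third position 4-fold.
Codon 3 UCG (Ser): third position 4-fold.
Codon 4 CCG (Pro): third position 4-fold.
Codon 5 CGC (Arg): third position 4-fold.
Codon 6 UAU (Tyr): third position 2-fold.
Four-fold degenerate third positions: 5.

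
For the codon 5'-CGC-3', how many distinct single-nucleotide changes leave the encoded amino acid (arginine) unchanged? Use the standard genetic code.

Position 1: none → 0 synonymous.
Position 2: none → 0 synonymous.
Position 3: CGU, CGA, CGG → 3 synonymous.
Total: 0 + 0 + 3 = 3.

3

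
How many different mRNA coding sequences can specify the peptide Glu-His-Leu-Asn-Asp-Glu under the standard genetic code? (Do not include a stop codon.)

192

Glu: 2 codons.
His: 2 codons.
Leu: 6 codons.
Asn: 2 codons.
Asp: 2 codons.
Glu: 2 codons.
2 × 2 × 6 × 2 × 2 × 2 = 192.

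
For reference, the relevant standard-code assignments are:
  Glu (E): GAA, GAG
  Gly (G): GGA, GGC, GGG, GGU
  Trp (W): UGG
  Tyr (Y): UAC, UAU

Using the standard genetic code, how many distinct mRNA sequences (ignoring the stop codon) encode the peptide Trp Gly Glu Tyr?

16

Trp: 1 codon.
Gly: 4 codons.
Glu: 2 codons.
Tyr: 2 codons.
1 × 4 × 2 × 2 = 16.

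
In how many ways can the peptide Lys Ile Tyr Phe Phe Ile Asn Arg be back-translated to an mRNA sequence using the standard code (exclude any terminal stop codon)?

Lys: 2 codons.
Ile: 3 codons.
Tyr: 2 codons.
Phe: 2 codons.
Phe: 2 codons.
Ile: 3 codons.
Asn: 2 codons.
Arg: 6 codons.
2 × 3 × 2 × 2 × 2 × 3 × 2 × 6 = 1728.

1728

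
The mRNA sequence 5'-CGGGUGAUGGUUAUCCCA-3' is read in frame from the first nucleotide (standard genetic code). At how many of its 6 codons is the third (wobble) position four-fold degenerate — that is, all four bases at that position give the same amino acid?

4

Codon 1 CGG (Arg): third position 4-fold.
Codon 2 GUG (Val): third position 4-fold.
Codon 3 AUG (Met): third position 1-fold.
Codon 4 GUU (Val): third position 4-fold.
Codon 5 AUC (Ile): third position 3-fold.
Codon 6 CCA (Pro): third position 4-fold.
Four-fold degenerate third positions: 4.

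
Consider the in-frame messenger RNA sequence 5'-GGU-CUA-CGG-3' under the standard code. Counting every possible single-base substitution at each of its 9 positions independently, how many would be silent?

11

Codon 1 (GGU, Gly): 3 synonymous substitutions.
Codon 2 (CUA, Leu): 4 synonymous substitutions.
Codon 3 (CGG, Arg): 4 synonymous substitutions.
Total: 3 + 4 + 4 = 11.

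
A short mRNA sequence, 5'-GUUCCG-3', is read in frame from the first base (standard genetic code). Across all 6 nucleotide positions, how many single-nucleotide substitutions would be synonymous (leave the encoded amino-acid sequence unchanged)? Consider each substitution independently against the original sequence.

Codon 1 (GUU, Val): 3 synonymous substitutions.
Codon 2 (CCG, Pro): 3 synonymous substitutions.
Total: 3 + 3 = 6.

6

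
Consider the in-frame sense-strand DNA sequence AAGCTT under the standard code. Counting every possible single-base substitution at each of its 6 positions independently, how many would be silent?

Codon 1 (AAG, Lys): 1 synonymous substitution.
Codon 2 (CTT, Leu): 3 synonymous substitutions.
Total: 1 + 3 = 4.

4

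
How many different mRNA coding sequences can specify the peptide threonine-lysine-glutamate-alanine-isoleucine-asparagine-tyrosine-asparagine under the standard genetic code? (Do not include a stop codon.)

Thr: 4 codons.
Lys: 2 codons.
Glu: 2 codons.
Ala: 4 codons.
Ile: 3 codons.
Asn: 2 codons.
Tyr: 2 codons.
Asn: 2 codons.
4 × 2 × 2 × 4 × 3 × 2 × 2 × 2 = 1536.

1536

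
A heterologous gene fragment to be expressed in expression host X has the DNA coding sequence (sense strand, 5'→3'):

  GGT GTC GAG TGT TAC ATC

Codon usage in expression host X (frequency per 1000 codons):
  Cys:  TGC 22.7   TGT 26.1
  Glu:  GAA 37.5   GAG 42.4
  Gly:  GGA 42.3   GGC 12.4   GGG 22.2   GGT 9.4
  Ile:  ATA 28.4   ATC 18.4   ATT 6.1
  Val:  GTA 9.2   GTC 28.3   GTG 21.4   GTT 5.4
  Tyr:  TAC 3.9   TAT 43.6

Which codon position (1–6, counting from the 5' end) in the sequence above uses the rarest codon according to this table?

5

Codon 1 GGT (Gly): 9.4 per 1000.
Codon 2 GTC (Val): 28.3 per 1000.
Codon 3 GAG (Glu): 42.4 per 1000.
Codon 4 TGT (Cys): 26.1 per 1000.
Codon 5 TAC (Tyr): 3.9 per 1000.
Codon 6 ATC (Ile): 18.4 per 1000.
Lowest frequency is 3.9 at codon 5.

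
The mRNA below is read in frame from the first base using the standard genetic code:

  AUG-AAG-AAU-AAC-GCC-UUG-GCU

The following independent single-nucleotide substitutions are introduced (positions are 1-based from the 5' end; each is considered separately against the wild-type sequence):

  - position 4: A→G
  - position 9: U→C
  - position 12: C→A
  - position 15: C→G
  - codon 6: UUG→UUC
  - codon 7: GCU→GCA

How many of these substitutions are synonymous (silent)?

Codon 2: AAG (Lys) → GAG (Glu) — missense.
Codon 3: AAU (Asn) → AAC (Asn) — synonymous.
Codon 4: AAC (Asn) → AAA (Lys) — missense.
Codon 5: GCC (Ala) → GCG (Ala) — synonymous.
Codon 6: UUG (Leu) → UUC (Phe) — missense.
Codon 7: GCU (Ala) → GCA (Ala) — synonymous.
Synonymous: 3 of 6.

3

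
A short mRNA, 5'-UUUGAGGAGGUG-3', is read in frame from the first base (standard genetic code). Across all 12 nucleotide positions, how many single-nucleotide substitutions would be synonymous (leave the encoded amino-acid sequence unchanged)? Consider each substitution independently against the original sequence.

6

Codon 1 (UUU, Phe): 1 synonymous substitution.
Codon 2 (GAG, Glu): 1 synonymous substitution.
Codon 3 (GAG, Glu): 1 synonymous substitution.
Codon 4 (GUG, Val): 3 synonymous substitutions.
Total: 1 + 1 + 1 + 3 = 6.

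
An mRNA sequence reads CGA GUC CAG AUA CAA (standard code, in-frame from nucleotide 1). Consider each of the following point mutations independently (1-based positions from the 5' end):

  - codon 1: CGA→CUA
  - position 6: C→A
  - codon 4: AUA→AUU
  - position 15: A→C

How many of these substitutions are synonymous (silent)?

Codon 1: CGA (Arg) → CUA (Leu) — missense.
Codon 2: GUC (Val) → GUA (Val) — synonymous.
Codon 4: AUA (Ile) → AUU (Ile) — synonymous.
Codon 5: CAA (Gln) → CAC (His) — missense.
Synonymous: 2 of 4.

2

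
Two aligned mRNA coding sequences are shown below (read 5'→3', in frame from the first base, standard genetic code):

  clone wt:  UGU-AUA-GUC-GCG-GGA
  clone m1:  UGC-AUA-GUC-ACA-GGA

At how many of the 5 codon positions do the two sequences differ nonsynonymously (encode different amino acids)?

1

Codon 1: UGU Cys / UGC Cys — synonymous.
Codon 2: AUA Ile / AUA Ile — identical.
Codon 3: GUC Val / GUC Val — identical.
Codon 4: GCG Ala / ACA Thr — nonsynonymous.
Codon 5: GGA Gly / GGA Gly — identical.
Nonsynonymous differences: 1.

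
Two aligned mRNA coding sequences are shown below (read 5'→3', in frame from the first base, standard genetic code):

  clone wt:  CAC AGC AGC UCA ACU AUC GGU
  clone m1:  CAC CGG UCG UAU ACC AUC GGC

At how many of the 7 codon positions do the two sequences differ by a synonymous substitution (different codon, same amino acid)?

3

Codon 1: CAC His / CAC His — identical.
Codon 2: AGC Ser / CGG Arg — nonsynonymous.
Codon 3: AGC Ser / UCG Ser — synonymous.
Codon 4: UCA Ser / UAU Tyr — nonsynonymous.
Codon 5: ACU Thr / ACC Thr — synonymous.
Codon 6: AUC Ile / AUC Ile — identical.
Codon 7: GGU Gly / GGC Gly — synonymous.
Synonymous differences: 3.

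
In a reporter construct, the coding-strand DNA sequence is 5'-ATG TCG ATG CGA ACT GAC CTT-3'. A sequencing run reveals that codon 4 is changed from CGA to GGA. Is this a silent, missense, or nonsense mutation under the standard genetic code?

missense

Position 10 falls in codon 4: CGA → Arg.
After the substitution the codon is GGA → Gly.
Arg ≠ Gly, so this is a missense mutation.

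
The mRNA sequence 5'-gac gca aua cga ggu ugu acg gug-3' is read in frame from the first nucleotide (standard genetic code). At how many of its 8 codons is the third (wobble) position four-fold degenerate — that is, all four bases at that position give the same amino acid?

Codon 1 GAC (Asp): third position 2-fold.
Codon 2 GCA (Ala): third position 4-fold.
Codon 3 AUA (Ile): third position 3-fold.
Codon 4 CGA (Arg): third position 4-fold.
Codon 5 GGU (Gly): third position 4-fold.
Codon 6 UGU (Cys): third position 2-fold.
Codon 7 ACG (Thr): third position 4-fold.
Codon 8 GUG (Val): third position 4-fold.
Four-fold degenerate third positions: 5.

5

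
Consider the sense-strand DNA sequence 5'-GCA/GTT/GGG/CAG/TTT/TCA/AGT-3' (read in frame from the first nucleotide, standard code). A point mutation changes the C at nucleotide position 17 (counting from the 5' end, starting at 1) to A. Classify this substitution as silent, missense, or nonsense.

nonsense

Position 17 falls in codon 6: TCA → Ser.
After the substitution the codon is TAA → Stop.
The new codon is a stop codon, so this is a nonsense mutation.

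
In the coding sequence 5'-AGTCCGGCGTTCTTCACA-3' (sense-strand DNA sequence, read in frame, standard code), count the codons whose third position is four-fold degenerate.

3

Codon 1 AGT (Ser): third position 2-fold.
Codon 2 CCG (Pro): third position 4-fold.
Codon 3 GCG (Ala): third position 4-fold.
Codon 4 TTC (Phe): third position 2-fold.
Codon 5 TTC (Phe): third position 2-fold.
Codon 6 ACA (Thr): third position 4-fold.
Four-fold degenerate third positions: 3.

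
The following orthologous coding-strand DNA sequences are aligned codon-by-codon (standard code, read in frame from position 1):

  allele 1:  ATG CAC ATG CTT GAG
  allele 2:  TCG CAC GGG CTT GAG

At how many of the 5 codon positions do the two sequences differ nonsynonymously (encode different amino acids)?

2

Codon 1: ATG Met / TCG Ser — nonsynonymous.
Codon 2: CAC His / CAC His — identical.
Codon 3: ATG Met / GGG Gly — nonsynonymous.
Codon 4: CTT Leu / CTT Leu — identical.
Codon 5: GAG Glu / GAG Glu — identical.
Nonsynonymous differences: 2.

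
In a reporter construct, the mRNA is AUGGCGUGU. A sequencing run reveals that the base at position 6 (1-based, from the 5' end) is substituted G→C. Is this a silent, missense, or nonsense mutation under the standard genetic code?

silent

Position 6 falls in codon 2: GCG → Ala.
After the substitution the codon is GCC → Ala.
Both encode Ala, so the change is synonymous.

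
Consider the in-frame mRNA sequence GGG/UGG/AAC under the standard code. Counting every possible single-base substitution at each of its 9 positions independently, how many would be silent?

Codon 1 (GGG, Gly): 3 synonymous substitutions.
Codon 2 (UGG, Trp): 0 synonymous substitutions.
Codon 3 (AAC, Asn): 1 synonymous substitution.
Total: 3 + 0 + 1 = 4.

4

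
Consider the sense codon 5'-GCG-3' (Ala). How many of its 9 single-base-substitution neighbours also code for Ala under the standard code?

3

Position 1: none → 0 synonymous.
Position 2: none → 0 synonymous.
Position 3: GCU, GCC, GCA → 3 synonymous.
Total: 0 + 0 + 3 = 3.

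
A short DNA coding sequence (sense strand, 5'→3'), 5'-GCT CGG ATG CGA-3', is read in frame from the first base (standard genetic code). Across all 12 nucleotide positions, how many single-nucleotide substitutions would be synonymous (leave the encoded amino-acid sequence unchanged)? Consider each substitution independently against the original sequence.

11

Codon 1 (GCT, Ala): 3 synonymous substitutions.
Codon 2 (CGG, Arg): 4 synonymous substitutions.
Codon 3 (ATG, Met): 0 synonymous substitutions.
Codon 4 (CGA, Arg): 4 synonymous substitutions.
Total: 3 + 4 + 0 + 4 = 11.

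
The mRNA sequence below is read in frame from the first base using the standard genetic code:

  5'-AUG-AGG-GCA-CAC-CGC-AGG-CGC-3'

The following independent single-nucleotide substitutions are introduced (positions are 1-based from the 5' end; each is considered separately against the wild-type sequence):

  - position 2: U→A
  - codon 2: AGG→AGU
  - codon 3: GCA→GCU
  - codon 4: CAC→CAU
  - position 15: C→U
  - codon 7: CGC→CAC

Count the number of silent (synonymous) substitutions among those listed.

3

Codon 1: AUG (Met) → AAG (Lys) — missense.
Codon 2: AGG (Arg) → AGU (Ser) — missense.
Codon 3: GCA (Ala) → GCU (Ala) — synonymous.
Codon 4: CAC (His) → CAU (His) — synonymous.
Codon 5: CGC (Arg) → CGU (Arg) — synonymous.
Codon 7: CGC (Arg) → CAC (His) — missense.
Synonymous: 3 of 6.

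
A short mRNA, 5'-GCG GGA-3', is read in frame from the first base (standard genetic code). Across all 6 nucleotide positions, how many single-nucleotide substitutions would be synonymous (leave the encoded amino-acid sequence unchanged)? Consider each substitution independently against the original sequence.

Codon 1 (GCG, Ala): 3 synonymous substitutions.
Codon 2 (GGA, Gly): 3 synonymous substitutions.
Total: 3 + 3 = 6.

6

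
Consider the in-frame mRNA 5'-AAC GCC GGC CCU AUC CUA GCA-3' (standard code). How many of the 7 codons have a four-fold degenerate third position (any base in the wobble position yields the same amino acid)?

5

Codon 1 AAC (Asn): third position 2-fold.
Codon 2 GCC (Ala): third position 4-fold.
Codon 3 GGC (Gly): third position 4-fold.
Codon 4 CCU (Pro): third position 4-fold.
Codon 5 AUC (Ile): third position 3-fold.
Codon 6 CUA (Leu): third position 4-fold.
Codon 7 GCA (Ala): third position 4-fold.
Four-fold degenerate third positions: 5.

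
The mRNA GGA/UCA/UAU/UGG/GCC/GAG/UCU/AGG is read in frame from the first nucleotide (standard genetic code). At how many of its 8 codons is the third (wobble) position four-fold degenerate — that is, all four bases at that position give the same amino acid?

4

Codon 1 GGA (Gly): third position 4-fold.
Codon 2 UCA (Ser): third position 4-fold.
Codon 3 UAU (Tyr): third position 2-fold.
Codon 4 UGG (Trp): third position 1-fold.
Codon 5 GCC (Ala): third position 4-fold.
Codon 6 GAG (Glu): third position 2-fold.
Codon 7 UCU (Ser): third position 4-fold.
Codon 8 AGG (Arg): third position 2-fold.
Four-fold degenerate third positions: 4.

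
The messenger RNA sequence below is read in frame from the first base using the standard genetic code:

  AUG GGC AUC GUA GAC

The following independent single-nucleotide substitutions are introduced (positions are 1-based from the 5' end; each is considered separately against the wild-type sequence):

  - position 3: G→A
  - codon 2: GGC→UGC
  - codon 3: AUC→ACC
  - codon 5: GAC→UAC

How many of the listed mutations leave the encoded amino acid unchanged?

0

Codon 1: AUG (Met) → AUA (Ile) — missense.
Codon 2: GGC (Gly) → UGC (Cys) — missense.
Codon 3: AUC (Ile) → ACC (Thr) — missense.
Codon 5: GAC (Asp) → UAC (Tyr) — missense.
Synonymous: 0 of 4.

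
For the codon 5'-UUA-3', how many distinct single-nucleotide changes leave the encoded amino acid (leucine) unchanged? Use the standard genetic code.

2

Position 1: CUA → 1 synonymous.
Position 2: none → 0 synonymous.
Position 3: UUG → 1 synonymous.
Total: 1 + 0 + 1 = 2.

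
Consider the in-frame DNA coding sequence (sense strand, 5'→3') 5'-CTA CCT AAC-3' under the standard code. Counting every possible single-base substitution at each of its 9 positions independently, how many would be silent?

Codon 1 (CTA, Leu): 4 synonymous substitutions.
Codon 2 (CCT, Pro): 3 synonymous substitutions.
Codon 3 (AAC, Asn): 1 synonymous substitution.
Total: 4 + 3 + 1 = 8.

8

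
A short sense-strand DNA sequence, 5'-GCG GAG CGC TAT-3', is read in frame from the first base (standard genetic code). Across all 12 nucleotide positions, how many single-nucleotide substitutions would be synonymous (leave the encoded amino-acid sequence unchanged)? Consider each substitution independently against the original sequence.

Codon 1 (GCG, Ala): 3 synonymous substitutions.
Codon 2 (GAG, Glu): 1 synonymous substitution.
Codon 3 (CGC, Arg): 3 synonymous substitutions.
Codon 4 (TAT, Tyr): 1 synonymous substitution.
Total: 3 + 1 + 3 + 1 = 8.

8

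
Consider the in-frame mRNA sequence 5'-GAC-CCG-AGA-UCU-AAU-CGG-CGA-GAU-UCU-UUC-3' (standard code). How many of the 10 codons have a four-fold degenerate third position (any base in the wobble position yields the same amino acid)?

5

Codon 1 GAC (Asp): third position 2-fold.
Codon 2 CCG (Pro): third position 4-fold.
Codon 3 AGA (Arg): third position 2-fold.
Codon 4 UCU (Ser): third position 4-fold.
Codon 5 AAU (Asn): third position 2-fold.
Codon 6 CGG (Arg): third position 4-fold.
Codon 7 CGA (Arg): third position 4-fold.
Codon 8 GAU (Asp): third position 2-fold.
Codon 9 UCU (Ser): third position 4-fold.
Codon 10 UUC (Phe): third position 2-fold.
Four-fold degenerate third positions: 5.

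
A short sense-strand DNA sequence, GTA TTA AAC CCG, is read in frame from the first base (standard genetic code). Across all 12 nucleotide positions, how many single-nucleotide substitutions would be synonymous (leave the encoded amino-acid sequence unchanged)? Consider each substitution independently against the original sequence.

Codon 1 (GTA, Val): 3 synonymous substitutions.
Codon 2 (TTA, Leu): 2 synonymous substitutions.
Codon 3 (AAC, Asn): 1 synonymous substitution.
Codon 4 (CCG, Pro): 3 synonymous substitutions.
Total: 3 + 2 + 1 + 3 = 9.

9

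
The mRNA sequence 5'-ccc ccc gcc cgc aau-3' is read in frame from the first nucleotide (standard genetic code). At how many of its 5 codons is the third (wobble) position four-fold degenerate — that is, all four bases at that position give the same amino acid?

Codon 1 CCC (Pro): third position 4-fold.
Codon 2 CCC (Pro): third position 4-fold.
Codon 3 GCC (Ala): third position 4-fold.
Codon 4 CGC (Arg): third position 4-fold.
Codon 5 AAU (Asn): third position 2-fold.
Four-fold degenerate third positions: 4.

4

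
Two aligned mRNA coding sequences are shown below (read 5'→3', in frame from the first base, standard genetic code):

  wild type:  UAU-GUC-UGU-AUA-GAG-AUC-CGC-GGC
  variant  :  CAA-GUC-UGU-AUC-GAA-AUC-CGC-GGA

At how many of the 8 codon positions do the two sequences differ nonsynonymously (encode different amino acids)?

Codon 1: UAU Tyr / CAA Gln — nonsynonymous.
Codon 2: GUC Val / GUC Val — identical.
Codon 3: UGU Cys / UGU Cys — identical.
Codon 4: AUA Ile / AUC Ile — synonymous.
Codon 5: GAG Glu / GAA Glu — synonymous.
Codon 6: AUC Ile / AUC Ile — identical.
Codon 7: CGC Arg / CGC Arg — identical.
Codon 8: GGC Gly / GGA Gly — synonymous.
Nonsynonymous differences: 1.

1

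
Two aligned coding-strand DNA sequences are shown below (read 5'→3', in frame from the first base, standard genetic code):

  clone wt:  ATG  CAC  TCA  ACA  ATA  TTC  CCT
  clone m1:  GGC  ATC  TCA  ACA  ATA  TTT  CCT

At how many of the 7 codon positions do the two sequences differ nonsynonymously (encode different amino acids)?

2

Codon 1: ATG Met / GGC Gly — nonsynonymous.
Codon 2: CAC His / ATC Ile — nonsynonymous.
Codon 3: TCA Ser / TCA Ser — identical.
Codon 4: ACA Thr / ACA Thr — identical.
Codon 5: ATA Ile / ATA Ile — identical.
Codon 6: TTC Phe / TTT Phe — synonymous.
Codon 7: CCT Pro / CCT Pro — identical.
Nonsynonymous differences: 2.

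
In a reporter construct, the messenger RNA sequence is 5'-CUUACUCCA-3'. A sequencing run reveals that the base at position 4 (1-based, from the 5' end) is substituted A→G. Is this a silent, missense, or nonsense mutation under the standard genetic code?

missense

Position 4 falls in codon 2: ACU → Thr.
After the substitution the codon is GCU → Ala.
Thr ≠ Ala, so this is a missense mutation.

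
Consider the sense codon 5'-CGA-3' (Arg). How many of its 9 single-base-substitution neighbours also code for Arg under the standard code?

Position 1: AGA → 1 synonymous.
Position 2: none → 0 synonymous.
Position 3: CGU, CGC, CGG → 3 synonymous.
Total: 1 + 0 + 3 = 4.

4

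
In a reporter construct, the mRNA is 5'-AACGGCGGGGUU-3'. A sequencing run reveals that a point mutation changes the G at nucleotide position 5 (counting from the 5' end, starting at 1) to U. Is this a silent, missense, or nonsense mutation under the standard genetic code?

Position 5 falls in codon 2: GGC → Gly.
After the substitution the codon is GUC → Val.
Gly ≠ Val, so this is a missense mutation.

missense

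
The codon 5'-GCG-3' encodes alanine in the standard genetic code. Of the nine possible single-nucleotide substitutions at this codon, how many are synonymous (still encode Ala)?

Position 1: none → 0 synonymous.
Position 2: none → 0 synonymous.
Position 3: GCT, GCC, GCA → 3 synonymous.
Total: 0 + 0 + 3 = 3.

3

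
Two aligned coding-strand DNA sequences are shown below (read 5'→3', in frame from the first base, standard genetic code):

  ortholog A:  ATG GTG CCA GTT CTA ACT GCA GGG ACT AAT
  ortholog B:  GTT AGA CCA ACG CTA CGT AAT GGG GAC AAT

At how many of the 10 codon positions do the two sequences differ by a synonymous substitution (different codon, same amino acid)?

Codon 1: ATG Met / GTT Val — nonsynonymous.
Codon 2: GTG Val / AGA Arg — nonsynonymous.
Codon 3: CCA Pro / CCA Pro — identical.
Codon 4: GTT Val / ACG Thr — nonsynonymous.
Codon 5: CTA Leu / CTA Leu — identical.
Codon 6: ACT Thr / CGT Arg — nonsynonymous.
Codon 7: GCA Ala / AAT Asn — nonsynonymous.
Codon 8: GGG Gly / GGG Gly — identical.
Codon 9: ACT Thr / GAC Asp — nonsynonymous.
Codon 10: AAT Asn / AAT Asn — identical.
Synonymous differences: 0.

0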